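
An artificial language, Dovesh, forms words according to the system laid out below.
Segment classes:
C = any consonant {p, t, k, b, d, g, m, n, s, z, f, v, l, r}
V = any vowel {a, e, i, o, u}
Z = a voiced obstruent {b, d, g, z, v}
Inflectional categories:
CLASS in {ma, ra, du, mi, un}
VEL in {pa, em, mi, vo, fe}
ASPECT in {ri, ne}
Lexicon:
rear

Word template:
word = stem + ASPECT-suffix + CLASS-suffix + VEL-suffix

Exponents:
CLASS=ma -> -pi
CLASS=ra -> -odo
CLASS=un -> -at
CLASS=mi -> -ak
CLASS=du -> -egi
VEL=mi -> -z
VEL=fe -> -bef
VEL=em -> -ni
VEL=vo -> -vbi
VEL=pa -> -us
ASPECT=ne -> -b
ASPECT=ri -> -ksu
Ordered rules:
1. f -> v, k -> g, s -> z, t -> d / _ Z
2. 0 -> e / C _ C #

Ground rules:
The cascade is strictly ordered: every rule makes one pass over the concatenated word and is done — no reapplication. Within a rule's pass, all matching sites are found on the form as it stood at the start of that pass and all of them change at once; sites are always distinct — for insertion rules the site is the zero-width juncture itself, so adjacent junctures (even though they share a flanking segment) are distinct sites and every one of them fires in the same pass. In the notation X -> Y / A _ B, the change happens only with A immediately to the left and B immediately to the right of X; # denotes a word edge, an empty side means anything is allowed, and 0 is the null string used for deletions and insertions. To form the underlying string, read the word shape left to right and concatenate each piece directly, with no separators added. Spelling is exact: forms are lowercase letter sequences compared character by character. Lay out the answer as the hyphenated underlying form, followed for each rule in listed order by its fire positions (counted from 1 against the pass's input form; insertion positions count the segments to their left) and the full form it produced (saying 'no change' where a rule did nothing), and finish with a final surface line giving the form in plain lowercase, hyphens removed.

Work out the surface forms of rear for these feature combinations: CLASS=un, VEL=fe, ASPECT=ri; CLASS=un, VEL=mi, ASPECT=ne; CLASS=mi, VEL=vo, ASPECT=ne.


cell CLASS=un, VEL=fe, ASPECT=ri:
underlying: rear-ksu-at-bef
1. f -> v, k -> g, s -> z, t -> d / _ Z: fires at position(s) 9: rearksuadbef
2. 0 -> e / C _ C #: no change
surface: rearksuadbef

cell CLASS=un, VEL=mi, ASPECT=ne:
underlying: rear-b-at-z
1. f -> v, k -> g, s -> z, t -> d / _ Z: fires at position(s) 7: rearbadz
2. 0 -> e / C _ C #: inserts after position(s) 7: rearbadez
surface: rearbadez

cell CLASS=mi, VEL=vo, ASPECT=ne:
underlying: rear-b-ak-vbi
1. f -> v, k -> g, s -> z, t -> d / _ Z: fires at position(s) 7: rearbagvbi
2. 0 -> e / C _ C #: no change
surface: rearbagvbi


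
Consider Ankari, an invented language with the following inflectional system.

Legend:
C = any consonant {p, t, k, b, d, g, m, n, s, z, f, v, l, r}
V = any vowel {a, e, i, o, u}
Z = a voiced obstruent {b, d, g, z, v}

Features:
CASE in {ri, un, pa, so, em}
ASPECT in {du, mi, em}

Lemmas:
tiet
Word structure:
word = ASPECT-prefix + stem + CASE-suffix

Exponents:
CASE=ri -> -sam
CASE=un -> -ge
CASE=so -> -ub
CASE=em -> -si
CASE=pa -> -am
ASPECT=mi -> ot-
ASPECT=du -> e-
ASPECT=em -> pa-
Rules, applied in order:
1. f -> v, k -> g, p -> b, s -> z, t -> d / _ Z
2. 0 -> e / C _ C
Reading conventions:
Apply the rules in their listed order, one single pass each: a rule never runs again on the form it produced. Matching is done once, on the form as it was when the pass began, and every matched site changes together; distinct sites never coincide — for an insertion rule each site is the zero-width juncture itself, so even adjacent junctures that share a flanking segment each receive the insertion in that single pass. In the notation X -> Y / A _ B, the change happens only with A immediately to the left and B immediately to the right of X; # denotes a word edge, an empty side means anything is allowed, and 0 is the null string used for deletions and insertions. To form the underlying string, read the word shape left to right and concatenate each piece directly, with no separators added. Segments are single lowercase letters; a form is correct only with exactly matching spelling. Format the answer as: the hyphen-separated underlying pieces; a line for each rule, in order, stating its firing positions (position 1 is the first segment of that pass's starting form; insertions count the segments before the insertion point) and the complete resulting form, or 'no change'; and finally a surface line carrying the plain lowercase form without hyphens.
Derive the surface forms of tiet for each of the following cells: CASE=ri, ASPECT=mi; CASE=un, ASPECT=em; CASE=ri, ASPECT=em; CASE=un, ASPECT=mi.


cell CASE=ri, ASPECT=mi:
underlying: ot-tiet-sam
1. f -> v, k -> g, p -> b, s -> z, t -> d / _ Z: no change
2. 0 -> e / C _ C: inserts after position(s) 2, 6: otetietesam
surface: otetietesam

cell CASE=un, ASPECT=em:
underlying: pa-tiet-ge
1. f -> v, k -> g, p -> b, s -> z, t -> d / _ Z: fires at position(s) 6: patiedge
2. 0 -> e / C _ C: inserts after position(s) 6: patiedege
surface: patiedege

cell CASE=ri, ASPECT=em:
underlying: pa-tiet-sam
1. f -> v, k -> g, p -> b, s -> z, t -> d / _ Z: no change
2. 0 -> e / C _ C: inserts after position(s) 6: patietesam
surface: patietesam

cell CASE=un, ASPECT=mi:
underlying: ot-tiet-ge
1. f -> v, k -> g, p -> b, s -> z, t -> d / _ Z: fires at position(s) 6: ottiedge
2. 0 -> e / C _ C: inserts after position(s) 2, 6: otetiedege
surface: otetiedege


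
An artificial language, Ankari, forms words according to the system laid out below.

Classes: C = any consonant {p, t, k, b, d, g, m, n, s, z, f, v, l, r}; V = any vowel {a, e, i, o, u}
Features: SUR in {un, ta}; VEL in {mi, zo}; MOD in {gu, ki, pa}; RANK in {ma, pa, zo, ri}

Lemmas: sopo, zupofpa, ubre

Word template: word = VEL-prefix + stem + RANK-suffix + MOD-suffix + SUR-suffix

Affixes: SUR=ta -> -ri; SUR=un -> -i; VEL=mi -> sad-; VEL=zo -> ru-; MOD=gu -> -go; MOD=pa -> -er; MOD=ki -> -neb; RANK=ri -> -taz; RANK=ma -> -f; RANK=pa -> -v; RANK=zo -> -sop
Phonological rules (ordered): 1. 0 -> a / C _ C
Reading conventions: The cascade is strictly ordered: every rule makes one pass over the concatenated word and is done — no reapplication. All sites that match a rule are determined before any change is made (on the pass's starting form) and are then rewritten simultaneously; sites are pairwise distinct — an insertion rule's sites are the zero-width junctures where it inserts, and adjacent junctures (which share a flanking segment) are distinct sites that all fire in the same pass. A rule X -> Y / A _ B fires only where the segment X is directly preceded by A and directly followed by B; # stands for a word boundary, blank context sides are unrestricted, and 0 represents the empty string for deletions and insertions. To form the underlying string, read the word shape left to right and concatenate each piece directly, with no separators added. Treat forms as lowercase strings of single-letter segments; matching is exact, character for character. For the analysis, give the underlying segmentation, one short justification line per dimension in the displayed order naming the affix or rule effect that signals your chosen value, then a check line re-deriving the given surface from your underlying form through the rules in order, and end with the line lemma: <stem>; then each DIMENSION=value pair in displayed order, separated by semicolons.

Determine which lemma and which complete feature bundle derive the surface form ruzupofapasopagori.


underlying: ru-zupofpa-sop-go-ri
SUR=ta - signalled by the affix -ri
VEL=zo - signalled by the affix ru-
MOD=gu - signalled by the affix -go
RANK=zo - signalled by the affix -sop
check: ruzupofpasopgori -> ruzupofapasopagori
lemma: zupofpa; SUR=ta; VEL=zo; MOD=gu; RANK=zo


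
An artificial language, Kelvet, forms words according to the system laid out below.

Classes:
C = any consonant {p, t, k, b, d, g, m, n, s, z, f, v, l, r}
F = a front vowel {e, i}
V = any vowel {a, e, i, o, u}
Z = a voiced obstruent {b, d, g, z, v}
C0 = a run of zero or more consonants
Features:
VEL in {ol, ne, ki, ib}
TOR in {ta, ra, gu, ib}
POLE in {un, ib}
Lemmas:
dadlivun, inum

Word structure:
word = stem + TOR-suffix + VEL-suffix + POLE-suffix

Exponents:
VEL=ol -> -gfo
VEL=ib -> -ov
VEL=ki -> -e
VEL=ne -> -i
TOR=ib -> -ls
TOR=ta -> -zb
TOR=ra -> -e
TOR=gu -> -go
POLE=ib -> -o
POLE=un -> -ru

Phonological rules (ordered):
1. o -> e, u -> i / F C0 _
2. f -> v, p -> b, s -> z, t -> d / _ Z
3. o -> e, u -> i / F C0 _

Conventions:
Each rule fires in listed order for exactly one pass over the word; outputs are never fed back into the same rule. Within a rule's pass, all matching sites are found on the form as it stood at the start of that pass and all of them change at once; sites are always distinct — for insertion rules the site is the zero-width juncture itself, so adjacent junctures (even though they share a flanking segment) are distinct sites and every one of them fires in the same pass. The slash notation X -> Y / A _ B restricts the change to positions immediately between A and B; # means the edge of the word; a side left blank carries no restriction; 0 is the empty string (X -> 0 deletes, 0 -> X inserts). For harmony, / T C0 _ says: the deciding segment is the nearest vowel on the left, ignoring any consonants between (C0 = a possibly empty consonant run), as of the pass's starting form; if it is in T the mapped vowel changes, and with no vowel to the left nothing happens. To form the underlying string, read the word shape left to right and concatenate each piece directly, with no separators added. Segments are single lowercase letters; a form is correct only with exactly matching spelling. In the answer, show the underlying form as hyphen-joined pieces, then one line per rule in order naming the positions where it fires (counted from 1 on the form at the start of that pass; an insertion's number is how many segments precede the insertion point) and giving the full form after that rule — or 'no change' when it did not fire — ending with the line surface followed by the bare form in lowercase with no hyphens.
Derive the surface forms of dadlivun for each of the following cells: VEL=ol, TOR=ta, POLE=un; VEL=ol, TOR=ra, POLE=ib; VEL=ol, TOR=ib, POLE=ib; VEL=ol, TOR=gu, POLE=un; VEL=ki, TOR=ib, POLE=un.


cell VEL=ol, TOR=ta, POLE=un:
underlying: dadlivun-zb-gfo-ru
1. o -> e, u -> i / F C0 _: fires at position(s) 7: dadlivinzbgforu
2. f -> v, p -> b, s -> z, t -> d / _ Z: no change
3. o -> e, u -> i / F C0 _: fires at position(s) 13: dadlivinzbgferu
surface: dadlivinzbgferu

cell VEL=ol, TOR=ra, POLE=ib:
underlying: dadlivun-e-gfo-o
1. o -> e, u -> i / F C0 _: fires at position(s) 7, 12: dadlivinegfeo
2. f -> v, p -> b, s -> z, t -> d / _ Z: no change
3. o -> e, u -> i / F C0 _: fires at position(s) 13: dadlivinegfee
surface: dadlivinegfee

cell VEL=ol, TOR=ib, POLE=ib:
underlying: dadlivun-ls-gfo-o
1. o -> e, u -> i / F C0 _: fires at position(s) 7: dadlivinlsgfoo
2. f -> v, p -> b, s -> z, t -> d / _ Z: fires at position(s) 10: dadlivinlzgfoo
3. o -> e, u -> i / F C0 _: fires at position(s) 13: dadlivinlzgfeo
surface: dadlivinlzgfeo

cell VEL=ol, TOR=gu, POLE=un:
underlying: dadlivun-go-gfo-ru
1. o -> e, u -> i / F C0 _: fires at position(s) 7: dadlivingogforu
2. f -> v, p -> b, s -> z, t -> d / _ Z: no change
3. o -> e, u -> i / F C0 _: fires at position(s) 10: dadlivingegforu
surface: dadlivingegforu

cell VEL=ki, TOR=ib, POLE=un:
underlying: dadlivun-ls-e-ru
1. o -> e, u -> i / F C0 _: fires at position(s) 7, 13: dadlivinlseri
2. f -> v, p -> b, s -> z, t -> d / _ Z: no change
3. o -> e, u -> i / F C0 _: no change
surface: dadlivinlseri


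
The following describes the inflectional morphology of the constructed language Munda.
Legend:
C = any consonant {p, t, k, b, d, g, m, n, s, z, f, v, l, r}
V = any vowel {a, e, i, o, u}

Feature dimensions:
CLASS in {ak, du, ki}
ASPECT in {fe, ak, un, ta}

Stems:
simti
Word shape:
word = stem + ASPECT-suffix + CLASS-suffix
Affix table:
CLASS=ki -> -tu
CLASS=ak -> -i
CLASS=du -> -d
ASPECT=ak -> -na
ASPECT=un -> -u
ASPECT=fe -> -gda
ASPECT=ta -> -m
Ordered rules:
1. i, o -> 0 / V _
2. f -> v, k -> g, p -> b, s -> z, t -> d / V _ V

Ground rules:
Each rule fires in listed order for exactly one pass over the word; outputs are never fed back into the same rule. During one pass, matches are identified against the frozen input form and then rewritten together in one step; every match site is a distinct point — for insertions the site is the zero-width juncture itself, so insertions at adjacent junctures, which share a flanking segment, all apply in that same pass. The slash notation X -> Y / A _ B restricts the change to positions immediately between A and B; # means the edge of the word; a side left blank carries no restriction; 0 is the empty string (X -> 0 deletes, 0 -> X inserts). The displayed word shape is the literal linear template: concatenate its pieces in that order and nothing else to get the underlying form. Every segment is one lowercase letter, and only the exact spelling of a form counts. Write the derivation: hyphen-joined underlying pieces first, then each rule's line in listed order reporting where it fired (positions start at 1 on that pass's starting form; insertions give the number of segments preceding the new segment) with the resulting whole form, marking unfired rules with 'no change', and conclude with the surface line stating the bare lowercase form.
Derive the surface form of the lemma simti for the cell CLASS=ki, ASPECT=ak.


underlying: simti-na-tu
1. i, o -> 0 / V _: no change
2. f -> v, k -> g, p -> b, s -> z, t -> d / V _ V: fires at position(s) 8: simtinadu
surface: simtinadu


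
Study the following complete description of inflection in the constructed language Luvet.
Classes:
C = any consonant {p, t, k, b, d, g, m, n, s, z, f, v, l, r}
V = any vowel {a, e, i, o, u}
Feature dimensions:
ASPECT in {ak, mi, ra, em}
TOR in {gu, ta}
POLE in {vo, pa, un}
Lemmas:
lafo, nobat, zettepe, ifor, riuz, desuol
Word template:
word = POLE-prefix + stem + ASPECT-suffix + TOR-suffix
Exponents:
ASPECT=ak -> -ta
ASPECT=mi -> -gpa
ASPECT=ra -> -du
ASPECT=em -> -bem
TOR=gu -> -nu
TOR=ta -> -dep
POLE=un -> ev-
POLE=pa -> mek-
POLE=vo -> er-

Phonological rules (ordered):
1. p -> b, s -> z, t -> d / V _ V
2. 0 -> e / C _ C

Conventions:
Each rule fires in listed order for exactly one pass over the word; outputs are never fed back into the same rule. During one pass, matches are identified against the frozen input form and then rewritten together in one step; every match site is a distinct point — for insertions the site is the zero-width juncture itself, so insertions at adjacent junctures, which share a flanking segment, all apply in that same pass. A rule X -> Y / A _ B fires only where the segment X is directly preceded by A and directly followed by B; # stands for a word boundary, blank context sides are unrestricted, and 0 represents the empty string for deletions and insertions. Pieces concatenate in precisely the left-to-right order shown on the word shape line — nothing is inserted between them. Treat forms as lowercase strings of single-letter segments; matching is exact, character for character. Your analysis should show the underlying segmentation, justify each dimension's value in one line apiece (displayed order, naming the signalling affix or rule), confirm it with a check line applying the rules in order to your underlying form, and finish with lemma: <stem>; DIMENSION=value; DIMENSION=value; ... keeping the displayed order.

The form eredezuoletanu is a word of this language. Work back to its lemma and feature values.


underlying: er-desuol-ta-nu
ASPECT=ak - signalled by the affix -ta
TOR=gu - signalled by the affix -nu
POLE=vo - signalled by the affix er-
check: erdesuoltanu -> erdezuoltanu -> eredezuoletanu
lemma: desuol; ASPECT=ak; TOR=gu; POLE=vo


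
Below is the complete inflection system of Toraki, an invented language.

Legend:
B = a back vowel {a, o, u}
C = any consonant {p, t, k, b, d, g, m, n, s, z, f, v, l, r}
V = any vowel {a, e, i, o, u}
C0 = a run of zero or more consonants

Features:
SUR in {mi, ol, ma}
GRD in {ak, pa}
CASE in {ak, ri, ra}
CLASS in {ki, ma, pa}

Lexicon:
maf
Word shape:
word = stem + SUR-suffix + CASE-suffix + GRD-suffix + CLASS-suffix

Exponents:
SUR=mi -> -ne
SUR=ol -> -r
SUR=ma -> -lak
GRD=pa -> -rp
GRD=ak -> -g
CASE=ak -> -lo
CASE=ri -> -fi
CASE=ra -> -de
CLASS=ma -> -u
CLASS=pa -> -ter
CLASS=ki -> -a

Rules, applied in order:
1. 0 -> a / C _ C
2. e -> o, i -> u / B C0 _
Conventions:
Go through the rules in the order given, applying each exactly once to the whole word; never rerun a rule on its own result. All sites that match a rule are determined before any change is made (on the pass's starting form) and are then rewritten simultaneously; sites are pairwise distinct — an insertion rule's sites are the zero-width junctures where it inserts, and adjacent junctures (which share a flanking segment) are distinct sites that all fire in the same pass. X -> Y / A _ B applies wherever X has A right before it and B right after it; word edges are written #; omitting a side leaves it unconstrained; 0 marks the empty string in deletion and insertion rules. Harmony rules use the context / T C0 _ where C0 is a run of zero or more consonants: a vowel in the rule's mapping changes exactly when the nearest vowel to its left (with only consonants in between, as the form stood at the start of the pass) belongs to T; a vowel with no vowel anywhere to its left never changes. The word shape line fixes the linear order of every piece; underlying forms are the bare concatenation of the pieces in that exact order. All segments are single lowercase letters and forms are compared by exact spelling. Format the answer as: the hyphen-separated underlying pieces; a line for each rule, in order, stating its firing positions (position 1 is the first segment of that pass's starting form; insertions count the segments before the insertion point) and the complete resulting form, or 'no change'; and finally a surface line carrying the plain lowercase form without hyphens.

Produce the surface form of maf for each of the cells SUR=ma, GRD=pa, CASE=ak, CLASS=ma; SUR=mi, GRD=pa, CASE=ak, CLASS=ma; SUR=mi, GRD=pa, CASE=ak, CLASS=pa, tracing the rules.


cell SUR=ma, GRD=pa, CASE=ak, CLASS=ma:
underlying: maf-lak-lo-rp-u
1. 0 -> a / C _ C: inserts after position(s) 3, 6, 9: mafalakalorapu
2. e -> o, i -> u / B C0 _: no change
surface: mafalakalorapu

cell SUR=mi, GRD=pa, CASE=ak, CLASS=ma:
underlying: maf-ne-lo-rp-u
1. 0 -> a / C _ C: inserts after position(s) 3, 8: mafanelorapu
2. e -> o, i -> u / B C0 _: fires at position(s) 6: mafanolorapu
surface: mafanolorapu

cell SUR=mi, GRD=pa, CASE=ak, CLASS=pa:
underlying: maf-ne-lo-rp-ter
1. 0 -> a / C _ C: inserts after position(s) 3, 8, 9: mafanelorapater
2. e -> o, i -> u / B C0 _: fires at position(s) 6, 14: mafanolorapator
surface: mafanolorapator


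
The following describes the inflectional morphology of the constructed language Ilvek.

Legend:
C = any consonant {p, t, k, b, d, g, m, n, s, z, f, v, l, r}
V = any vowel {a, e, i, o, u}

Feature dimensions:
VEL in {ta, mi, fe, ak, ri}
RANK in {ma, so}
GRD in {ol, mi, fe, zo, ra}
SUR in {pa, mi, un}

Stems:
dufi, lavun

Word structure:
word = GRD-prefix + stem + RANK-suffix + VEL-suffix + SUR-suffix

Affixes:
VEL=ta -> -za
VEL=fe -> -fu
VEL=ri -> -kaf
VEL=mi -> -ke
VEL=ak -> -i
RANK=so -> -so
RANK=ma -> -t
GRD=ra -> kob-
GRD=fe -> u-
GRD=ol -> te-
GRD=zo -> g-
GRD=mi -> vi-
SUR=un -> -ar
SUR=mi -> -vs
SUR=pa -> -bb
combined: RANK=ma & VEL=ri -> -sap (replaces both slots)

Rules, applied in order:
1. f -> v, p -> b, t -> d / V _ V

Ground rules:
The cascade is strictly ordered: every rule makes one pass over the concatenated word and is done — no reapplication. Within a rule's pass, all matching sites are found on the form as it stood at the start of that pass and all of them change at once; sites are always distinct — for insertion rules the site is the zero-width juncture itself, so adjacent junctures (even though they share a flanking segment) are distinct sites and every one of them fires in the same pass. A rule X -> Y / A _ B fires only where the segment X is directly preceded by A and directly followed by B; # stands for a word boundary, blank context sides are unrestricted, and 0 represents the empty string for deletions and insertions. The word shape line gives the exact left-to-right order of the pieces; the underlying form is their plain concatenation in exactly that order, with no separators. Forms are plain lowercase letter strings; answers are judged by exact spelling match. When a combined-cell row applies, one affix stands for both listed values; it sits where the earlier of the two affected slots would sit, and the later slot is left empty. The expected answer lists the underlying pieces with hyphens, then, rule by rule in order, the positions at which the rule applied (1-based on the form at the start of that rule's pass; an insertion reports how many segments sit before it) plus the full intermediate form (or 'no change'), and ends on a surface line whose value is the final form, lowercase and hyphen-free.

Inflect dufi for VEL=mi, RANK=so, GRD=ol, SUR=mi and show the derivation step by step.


underlying: te-dufi-so-ke-vs
1. f -> v, p -> b, t -> d / V _ V: fires at position(s) 5: teduvisokevs
surface: teduvisokevs


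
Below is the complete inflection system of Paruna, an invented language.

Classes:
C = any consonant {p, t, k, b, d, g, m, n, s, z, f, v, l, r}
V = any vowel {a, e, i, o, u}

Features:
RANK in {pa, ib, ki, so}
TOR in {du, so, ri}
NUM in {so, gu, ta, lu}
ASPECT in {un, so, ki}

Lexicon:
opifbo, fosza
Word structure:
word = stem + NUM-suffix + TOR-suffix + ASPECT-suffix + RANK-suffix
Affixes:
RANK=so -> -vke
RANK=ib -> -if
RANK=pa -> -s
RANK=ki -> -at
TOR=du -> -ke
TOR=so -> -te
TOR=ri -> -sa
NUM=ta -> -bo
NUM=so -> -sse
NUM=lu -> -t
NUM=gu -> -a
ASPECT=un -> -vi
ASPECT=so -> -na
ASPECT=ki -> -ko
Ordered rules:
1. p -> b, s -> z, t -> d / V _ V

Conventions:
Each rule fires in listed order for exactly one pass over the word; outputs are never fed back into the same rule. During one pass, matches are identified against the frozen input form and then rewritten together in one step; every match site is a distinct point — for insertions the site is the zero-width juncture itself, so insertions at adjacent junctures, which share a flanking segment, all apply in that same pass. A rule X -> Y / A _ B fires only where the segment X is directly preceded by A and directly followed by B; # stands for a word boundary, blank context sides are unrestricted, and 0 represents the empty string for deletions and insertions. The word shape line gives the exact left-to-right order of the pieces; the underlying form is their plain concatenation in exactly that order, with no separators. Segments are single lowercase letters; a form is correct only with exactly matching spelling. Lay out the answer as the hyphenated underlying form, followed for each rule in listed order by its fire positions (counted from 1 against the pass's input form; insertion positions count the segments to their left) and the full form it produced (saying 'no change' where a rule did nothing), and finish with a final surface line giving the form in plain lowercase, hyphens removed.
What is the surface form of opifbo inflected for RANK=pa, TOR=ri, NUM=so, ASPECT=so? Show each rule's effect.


underlying: opifbo-sse-sa-na-s
1. p -> b, s -> z, t -> d / V _ V: fires at position(s) 2, 10: obifbossezanas
surface: obifbossezanas


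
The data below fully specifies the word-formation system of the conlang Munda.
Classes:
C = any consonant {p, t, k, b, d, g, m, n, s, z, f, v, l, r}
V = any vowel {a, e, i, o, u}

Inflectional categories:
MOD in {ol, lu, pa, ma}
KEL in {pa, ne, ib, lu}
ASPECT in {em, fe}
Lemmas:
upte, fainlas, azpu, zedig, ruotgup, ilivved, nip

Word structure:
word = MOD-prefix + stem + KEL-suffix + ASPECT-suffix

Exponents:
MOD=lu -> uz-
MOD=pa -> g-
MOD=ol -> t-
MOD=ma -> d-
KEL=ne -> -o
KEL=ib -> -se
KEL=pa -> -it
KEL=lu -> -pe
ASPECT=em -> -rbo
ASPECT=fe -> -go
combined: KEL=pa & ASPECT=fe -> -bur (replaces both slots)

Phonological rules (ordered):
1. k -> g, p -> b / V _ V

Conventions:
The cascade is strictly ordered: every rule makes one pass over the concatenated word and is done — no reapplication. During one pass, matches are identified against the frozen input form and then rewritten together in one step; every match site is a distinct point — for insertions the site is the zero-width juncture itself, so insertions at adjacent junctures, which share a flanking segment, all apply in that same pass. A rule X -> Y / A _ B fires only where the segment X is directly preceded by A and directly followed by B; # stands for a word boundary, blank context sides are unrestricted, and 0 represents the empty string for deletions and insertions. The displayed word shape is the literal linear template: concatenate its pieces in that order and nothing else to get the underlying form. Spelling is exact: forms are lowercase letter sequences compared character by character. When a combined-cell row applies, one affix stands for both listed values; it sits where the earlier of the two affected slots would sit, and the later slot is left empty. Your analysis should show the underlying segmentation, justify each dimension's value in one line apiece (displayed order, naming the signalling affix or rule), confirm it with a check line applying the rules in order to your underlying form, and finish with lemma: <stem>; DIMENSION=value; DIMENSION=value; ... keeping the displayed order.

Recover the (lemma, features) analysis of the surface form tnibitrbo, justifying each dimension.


underlying: t-nip-it-rbo
MOD=ol - signalled by the affix t-
KEL=pa - signalled by the affix -it
ASPECT=em - signalled by the affix -rbo
check: tnipitrbo -> tnibitrbo
lemma: nip; MOD=ol; KEL=pa; ASPECT=em


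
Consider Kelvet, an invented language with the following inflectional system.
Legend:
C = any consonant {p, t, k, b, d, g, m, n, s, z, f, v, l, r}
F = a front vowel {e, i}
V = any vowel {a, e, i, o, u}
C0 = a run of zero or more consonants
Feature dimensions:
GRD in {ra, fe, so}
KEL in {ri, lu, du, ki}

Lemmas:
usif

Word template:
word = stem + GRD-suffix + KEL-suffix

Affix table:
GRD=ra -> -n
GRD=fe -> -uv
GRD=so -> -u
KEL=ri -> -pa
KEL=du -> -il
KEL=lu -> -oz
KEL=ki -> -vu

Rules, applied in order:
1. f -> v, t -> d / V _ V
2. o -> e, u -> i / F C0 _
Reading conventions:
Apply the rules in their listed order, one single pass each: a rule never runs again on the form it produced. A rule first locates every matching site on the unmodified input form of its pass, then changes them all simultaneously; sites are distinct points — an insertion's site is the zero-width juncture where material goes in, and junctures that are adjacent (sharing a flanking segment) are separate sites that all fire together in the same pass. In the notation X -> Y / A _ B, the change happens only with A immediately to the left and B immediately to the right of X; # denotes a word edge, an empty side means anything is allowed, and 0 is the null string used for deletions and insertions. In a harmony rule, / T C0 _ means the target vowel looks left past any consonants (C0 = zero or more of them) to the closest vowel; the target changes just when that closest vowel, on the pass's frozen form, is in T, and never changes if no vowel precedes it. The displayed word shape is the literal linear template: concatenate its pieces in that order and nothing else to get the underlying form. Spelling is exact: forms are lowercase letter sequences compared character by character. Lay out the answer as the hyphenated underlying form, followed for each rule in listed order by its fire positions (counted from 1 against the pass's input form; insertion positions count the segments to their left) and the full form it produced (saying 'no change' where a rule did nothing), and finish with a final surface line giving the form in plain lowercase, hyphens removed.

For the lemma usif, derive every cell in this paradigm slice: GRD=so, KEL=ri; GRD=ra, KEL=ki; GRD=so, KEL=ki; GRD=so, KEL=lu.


cell GRD=so, KEL=ri:
underlying: usif-u-pa
1. f -> v, t -> d / V _ V: fires at position(s) 4: usivupa
2. o -> e, u -> i / F C0 _: fires at position(s) 5: usivipa
surface: usivipa

cell GRD=ra, KEL=ki:
underlying: usif-n-vu
1. f -> v, t -> d / V _ V: no change
2. o -> e, u -> i / F C0 _: fires at position(s) 7: usifnvi
surface: usifnvi

cell GRD=so, KEL=ki:
underlying: usif-u-vu
1. f -> v, t -> d / V _ V: fires at position(s) 4: usivuvu
2. o -> e, u -> i / F C0 _: fires at position(s) 5: usivivu
surface: usivivu

cell GRD=so, KEL=lu:
underlying: usif-u-oz
1. f -> v, t -> d / V _ V: fires at position(s) 4: usivuoz
2. o -> e, u -> i / F C0 _: fires at position(s) 5: usivioz
surface: usivioz


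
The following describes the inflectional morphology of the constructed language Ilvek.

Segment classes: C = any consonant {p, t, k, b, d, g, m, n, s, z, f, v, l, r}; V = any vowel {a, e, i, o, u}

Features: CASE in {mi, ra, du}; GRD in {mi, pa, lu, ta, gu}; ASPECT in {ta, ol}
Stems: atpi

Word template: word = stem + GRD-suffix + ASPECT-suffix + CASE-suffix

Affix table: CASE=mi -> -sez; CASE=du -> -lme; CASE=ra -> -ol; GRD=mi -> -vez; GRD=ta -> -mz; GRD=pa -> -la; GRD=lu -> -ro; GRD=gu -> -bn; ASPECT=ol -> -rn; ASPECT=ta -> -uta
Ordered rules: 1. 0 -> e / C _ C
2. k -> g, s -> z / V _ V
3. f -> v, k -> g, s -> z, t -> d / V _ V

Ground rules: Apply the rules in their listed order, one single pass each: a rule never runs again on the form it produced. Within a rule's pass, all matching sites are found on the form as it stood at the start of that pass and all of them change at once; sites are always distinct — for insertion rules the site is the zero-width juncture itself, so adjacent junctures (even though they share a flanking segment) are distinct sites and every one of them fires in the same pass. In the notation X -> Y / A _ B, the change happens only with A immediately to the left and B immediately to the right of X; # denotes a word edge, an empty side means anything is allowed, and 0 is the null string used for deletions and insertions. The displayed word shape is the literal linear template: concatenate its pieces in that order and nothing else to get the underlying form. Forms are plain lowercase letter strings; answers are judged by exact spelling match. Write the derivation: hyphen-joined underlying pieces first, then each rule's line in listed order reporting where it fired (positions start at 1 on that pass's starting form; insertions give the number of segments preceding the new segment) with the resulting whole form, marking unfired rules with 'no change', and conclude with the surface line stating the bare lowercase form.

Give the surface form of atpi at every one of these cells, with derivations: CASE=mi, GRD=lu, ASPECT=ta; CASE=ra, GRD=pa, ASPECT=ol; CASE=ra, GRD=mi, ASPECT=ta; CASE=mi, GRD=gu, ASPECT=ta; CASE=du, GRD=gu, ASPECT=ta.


cell CASE=mi, GRD=lu, ASPECT=ta:
underlying: atpi-ro-uta-sez
1. 0 -> e / C _ C: inserts after position(s) 2: atepiroutasez
2. k -> g, s -> z / V _ V: fires at position(s) 11: atepiroutazez
3. f -> v, k -> g, s -> z, t -> d / V _ V: fires at position(s) 2, 9: adepiroudazez
surface: adepiroudazez

cell CASE=ra, GRD=pa, ASPECT=ol:
underlying: atpi-la-rn-ol
1. 0 -> e / C _ C: inserts after position(s) 2, 7: atepilarenol
2. k -> g, s -> z / V _ V: no change
3. f -> v, k -> g, s -> z, t -> d / V _ V: fires at position(s) 2: adepilarenol
surface: adepilarenol

cell CASE=ra, GRD=mi, ASPECT=ta:
underlying: atpi-vez-uta-ol
1. 0 -> e / C _ C: inserts after position(s) 2: atepivezutaol
2. k -> g, s -> z / V _ V: no change
3. f -> v, k -> g, s -> z, t -> d / V _ V: fires at position(s) 2, 10: adepivezudaol
surface: adepivezudaol

cell CASE=mi, GRD=gu, ASPECT=ta:
underlying: atpi-bn-uta-sez
1. 0 -> e / C _ C: inserts after position(s) 2, 5: atepibenutasez
2. k -> g, s -> z / V _ V: fires at position(s) 12: atepibenutazez
3. f -> v, k -> g, s -> z, t -> d / V _ V: fires at position(s) 2, 10: adepibenudazez
surface: adepibenudazez

cell CASE=du, GRD=gu, ASPECT=ta:
underlying: atpi-bn-uta-lme
1. 0 -> e / C _ C: inserts after position(s) 2, 5, 10: atepibenutaleme
2. k -> g, s -> z / V _ V: no change
3. f -> v, k -> g, s -> z, t -> d / V _ V: fires at position(s) 2, 10: adepibenudaleme
surface: adepibenudaleme


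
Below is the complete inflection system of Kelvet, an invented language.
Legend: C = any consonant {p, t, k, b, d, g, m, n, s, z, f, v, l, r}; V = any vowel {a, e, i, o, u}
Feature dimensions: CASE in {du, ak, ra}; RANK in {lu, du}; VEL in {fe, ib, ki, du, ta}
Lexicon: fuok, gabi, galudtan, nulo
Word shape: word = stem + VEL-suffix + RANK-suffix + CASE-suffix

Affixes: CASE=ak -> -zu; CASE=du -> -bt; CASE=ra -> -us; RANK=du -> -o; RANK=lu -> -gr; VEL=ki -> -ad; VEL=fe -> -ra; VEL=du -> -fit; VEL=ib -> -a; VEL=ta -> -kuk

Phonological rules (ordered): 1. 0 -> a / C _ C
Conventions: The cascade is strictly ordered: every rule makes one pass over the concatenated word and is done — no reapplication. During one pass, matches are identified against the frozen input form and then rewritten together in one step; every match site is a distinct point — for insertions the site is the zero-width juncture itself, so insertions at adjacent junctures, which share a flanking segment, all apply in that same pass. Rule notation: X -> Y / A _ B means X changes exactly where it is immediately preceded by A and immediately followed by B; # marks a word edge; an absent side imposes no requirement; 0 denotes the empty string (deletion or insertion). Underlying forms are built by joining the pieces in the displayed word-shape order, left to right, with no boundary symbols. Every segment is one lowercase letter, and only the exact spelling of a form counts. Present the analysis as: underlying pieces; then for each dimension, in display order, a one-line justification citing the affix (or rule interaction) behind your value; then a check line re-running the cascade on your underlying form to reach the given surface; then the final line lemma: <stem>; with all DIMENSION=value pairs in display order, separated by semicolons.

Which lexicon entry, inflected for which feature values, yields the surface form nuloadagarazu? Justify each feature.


underlying: nulo-ad-gr-zu
CASE=ak - signalled by the affix -zu
RANK=lu - signalled by the affix -gr
VEL=ki - signalled by the affix -ad
check: nuloadgrzu -> nuloadagarazu
lemma: nulo; CASE=ak; RANK=lu; VEL=ki


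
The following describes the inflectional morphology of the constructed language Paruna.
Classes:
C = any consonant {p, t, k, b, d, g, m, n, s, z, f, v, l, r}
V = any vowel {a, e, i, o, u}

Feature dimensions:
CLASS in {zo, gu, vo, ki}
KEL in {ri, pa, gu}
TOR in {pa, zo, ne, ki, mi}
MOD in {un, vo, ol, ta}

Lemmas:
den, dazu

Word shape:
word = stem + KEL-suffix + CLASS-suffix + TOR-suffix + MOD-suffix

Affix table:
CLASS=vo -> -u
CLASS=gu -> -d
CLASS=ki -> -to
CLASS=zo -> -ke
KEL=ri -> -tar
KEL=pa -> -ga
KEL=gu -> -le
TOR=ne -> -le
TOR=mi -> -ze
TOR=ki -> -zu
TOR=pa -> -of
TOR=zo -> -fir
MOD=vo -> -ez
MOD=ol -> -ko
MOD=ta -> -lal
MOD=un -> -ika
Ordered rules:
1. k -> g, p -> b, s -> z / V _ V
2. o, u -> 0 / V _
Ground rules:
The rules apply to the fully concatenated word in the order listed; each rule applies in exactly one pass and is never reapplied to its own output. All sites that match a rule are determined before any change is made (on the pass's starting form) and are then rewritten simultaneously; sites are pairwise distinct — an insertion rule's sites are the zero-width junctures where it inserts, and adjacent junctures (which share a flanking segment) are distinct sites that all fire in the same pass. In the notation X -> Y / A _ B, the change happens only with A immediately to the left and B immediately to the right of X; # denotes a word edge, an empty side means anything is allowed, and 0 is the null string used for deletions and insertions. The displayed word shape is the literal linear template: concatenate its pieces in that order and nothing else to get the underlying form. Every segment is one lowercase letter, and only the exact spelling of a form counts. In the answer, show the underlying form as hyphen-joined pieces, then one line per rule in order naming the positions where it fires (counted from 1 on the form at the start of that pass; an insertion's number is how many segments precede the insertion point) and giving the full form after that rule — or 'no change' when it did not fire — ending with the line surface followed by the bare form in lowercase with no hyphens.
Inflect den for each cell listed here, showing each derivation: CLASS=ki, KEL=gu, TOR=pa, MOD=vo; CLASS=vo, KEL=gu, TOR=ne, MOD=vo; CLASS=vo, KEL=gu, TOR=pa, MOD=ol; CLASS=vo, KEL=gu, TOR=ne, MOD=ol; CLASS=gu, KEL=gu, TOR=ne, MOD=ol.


cell CLASS=ki, KEL=gu, TOR=pa, MOD=vo:
underlying: den-le-to-of-ez
1. k -> g, p -> b, s -> z / V _ V: no change
2. o, u -> 0 / V _: fires at position(s) 8: denletofez
surface: denletofez

cell CLASS=vo, KEL=gu, TOR=ne, MOD=vo:
underlying: den-le-u-le-ez
1. k -> g, p -> b, s -> z / V _ V: no change
2. o, u -> 0 / V _: fires at position(s) 6: denleleez
surface: denleleez

cell CLASS=vo, KEL=gu, TOR=pa, MOD=ol:
underlying: den-le-u-of-ko
1. k -> g, p -> b, s -> z / V _ V: no change
2. o, u -> 0 / V _: fires at position(s) 6, 7: denlefko
surface: denlefko

cell CLASS=vo, KEL=gu, TOR=ne, MOD=ol:
underlying: den-le-u-le-ko
1. k -> g, p -> b, s -> z / V _ V: fires at position(s) 9: denleulego
2. o, u -> 0 / V _: fires at position(s) 6: denlelego
surface: denlelego

cell CLASS=gu, KEL=gu, TOR=ne, MOD=ol:
underlying: den-le-d-le-ko
1. k -> g, p -> b, s -> z / V _ V: fires at position(s) 9: denledlego
2. o, u -> 0 / V _: no change
surface: denledlego


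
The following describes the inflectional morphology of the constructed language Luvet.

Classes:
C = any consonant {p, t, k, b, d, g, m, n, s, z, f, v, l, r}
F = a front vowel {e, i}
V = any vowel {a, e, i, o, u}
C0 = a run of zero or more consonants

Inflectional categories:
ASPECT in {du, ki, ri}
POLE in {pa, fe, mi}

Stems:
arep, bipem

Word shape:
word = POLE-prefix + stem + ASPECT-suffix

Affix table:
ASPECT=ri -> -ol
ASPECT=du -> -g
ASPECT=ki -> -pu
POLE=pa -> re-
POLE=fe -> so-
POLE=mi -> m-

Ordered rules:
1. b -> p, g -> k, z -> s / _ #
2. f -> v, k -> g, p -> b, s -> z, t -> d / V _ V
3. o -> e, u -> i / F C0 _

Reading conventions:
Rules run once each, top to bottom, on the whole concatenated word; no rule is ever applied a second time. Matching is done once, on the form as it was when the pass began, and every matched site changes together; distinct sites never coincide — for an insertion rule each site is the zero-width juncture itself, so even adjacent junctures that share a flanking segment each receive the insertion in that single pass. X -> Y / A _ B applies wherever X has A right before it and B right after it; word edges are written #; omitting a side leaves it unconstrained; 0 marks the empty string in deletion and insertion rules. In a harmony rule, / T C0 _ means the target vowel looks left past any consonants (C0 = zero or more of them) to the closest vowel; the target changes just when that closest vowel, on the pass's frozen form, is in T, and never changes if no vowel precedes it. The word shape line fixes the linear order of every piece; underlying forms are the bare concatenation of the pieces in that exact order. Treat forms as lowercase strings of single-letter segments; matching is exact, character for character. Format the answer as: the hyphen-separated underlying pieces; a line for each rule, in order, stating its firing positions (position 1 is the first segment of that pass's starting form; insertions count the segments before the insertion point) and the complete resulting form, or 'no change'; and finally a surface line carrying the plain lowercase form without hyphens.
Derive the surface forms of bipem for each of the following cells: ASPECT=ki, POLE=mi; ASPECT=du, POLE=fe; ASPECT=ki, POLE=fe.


cell ASPECT=ki, POLE=mi:
underlying: m-bipem-pu
1. b -> p, g -> k, z -> s / _ #: no change
2. f -> v, k -> g, p -> b, s -> z, t -> d / V _ V: fires at position(s) 4: mbibempu
3. o -> e, u -> i / F C0 _: fires at position(s) 8: mbibempi
surface: mbibempi

cell ASPECT=du, POLE=fe:
underlying: so-bipem-g
1. b -> p, g -> k, z -> s / _ #: fires at position(s) 8: sobipemk
2. f -> v, k -> g, p -> b, s -> z, t -> d / V _ V: fires at position(s) 5: sobibemk
3. o -> e, u -> i / F C0 _: no change
surface: sobibemk

cell ASPECT=ki, POLE=fe:
underlying: so-bipem-pu
1. b -> p, g -> k, z -> s / _ #: no change
2. f -> v, k -> g, p -> b, s -> z, t -> d / V _ V: fires at position(s) 5: sobibempu
3. o -> e, u -> i / F C0 _: fires at position(s) 9: sobibempi
surface: sobibempi
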